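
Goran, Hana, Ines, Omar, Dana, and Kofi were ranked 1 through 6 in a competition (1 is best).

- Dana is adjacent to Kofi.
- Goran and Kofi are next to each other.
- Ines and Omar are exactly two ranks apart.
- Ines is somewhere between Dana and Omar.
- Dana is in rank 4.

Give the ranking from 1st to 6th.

Omar, Hana, Ines, Dana, Kofi, Goran

From clues 1–2: Kofi is in {2,3,4,5}.
From clues 1–3: Hana is in {2,5}.
From clues 1–5: Omar → rank 1, Hana → rank 2, Ines → rank 3, Dana → rank 4, Kofi → rank 5, Goran → rank 6.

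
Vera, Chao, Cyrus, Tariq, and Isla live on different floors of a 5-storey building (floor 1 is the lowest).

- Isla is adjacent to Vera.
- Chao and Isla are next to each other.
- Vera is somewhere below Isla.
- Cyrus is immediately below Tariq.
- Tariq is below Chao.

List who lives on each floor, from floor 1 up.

Cyrus, Tariq, Vera, Isla, Chao

From clues 1–2: Isla is in {2,3,4}.
From clues 1–3: Vera is in {1,2,3}.
From clues 1–4: Vera is in {1,3}.
From clues 1–5: Cyrus → floor 1, Tariq → floor 2, Vera → floor 3, Isla → floor 4, Chao → floor 5.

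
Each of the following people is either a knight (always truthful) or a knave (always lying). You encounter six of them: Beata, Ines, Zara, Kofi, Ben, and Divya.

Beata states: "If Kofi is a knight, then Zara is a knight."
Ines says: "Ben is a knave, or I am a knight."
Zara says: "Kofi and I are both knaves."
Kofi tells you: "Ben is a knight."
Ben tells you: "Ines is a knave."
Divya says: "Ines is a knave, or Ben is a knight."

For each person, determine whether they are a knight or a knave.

Consider Beata. Suppose Beata is a knight.
Then no assignment of the remaining roles makes every statement match its speaker's type — contradiction.
So Beata is a knave.
Consider Ines. Suppose Ines is a knight.
Then no assignment of the remaining roles makes every statement match its speaker's type — contradiction.
So Ines is a knave.
With that fixed, Ben's statement is true, so Ben is a knight.
With that fixed, Divya's statement is true, so Divya is a knight.
With that fixed, Kofi's statement is true, so Kofi is a knight.
With that fixed, Zara's statement is false, so Zara is a knave.

Beata: knave, Ines: knave, Zara: knave, Kofi: knight, Ben: knight, Divya: knight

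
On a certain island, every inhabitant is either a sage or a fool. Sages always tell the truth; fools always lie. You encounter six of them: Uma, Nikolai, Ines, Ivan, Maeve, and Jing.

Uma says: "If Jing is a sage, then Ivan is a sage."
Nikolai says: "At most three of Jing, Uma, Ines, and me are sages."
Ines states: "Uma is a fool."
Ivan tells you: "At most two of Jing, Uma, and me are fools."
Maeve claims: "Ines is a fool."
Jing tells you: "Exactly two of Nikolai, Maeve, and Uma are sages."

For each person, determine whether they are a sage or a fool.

Uma: sage, Nikolai: sage, Ines: fool, Ivan: sage, Maeve: sage, Jing: fool

Consider Uma. Suppose Uma is a fool.
Then no assignment of the remaining roles makes every statement match its speaker's type — contradiction.
So Uma is a sage.
With that fixed, Ines's statement is false, so Ines is a fool.
With that fixed, Ivan's statement is true, so Ivan is a sage.
With that fixed, Maeve's statement is true, so Maeve is a sage.
With that fixed, Nikolai's statement is true, so Nikolai is a sage.
With that fixed, Jing's statement is false, so Jing is a fool.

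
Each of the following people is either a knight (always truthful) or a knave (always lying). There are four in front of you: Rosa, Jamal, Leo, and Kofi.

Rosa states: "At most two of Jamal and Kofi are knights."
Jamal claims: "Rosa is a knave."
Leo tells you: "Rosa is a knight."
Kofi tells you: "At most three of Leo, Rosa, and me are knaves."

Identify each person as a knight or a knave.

Regardless of anyone's role, Rosa's statement is true, so Rosa is a knight.
With that fixed, Jamal's statement is false, so Jamal is a knave.
With that fixed, Leo's statement is true, so Leo is a knight.
With that fixed, Kofi's statement is true, so Kofi is a knight.

Rosa: knight, Jamal: knave, Leo: knight, Kofi: knight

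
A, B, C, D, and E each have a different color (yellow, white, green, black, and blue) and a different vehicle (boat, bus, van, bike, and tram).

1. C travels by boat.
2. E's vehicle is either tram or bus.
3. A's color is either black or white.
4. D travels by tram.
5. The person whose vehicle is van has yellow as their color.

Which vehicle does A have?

bike

Clue 1 rules out boat for A's vehicle.
With clues 1–4, bus and tram are impossible for A's vehicle.
With clues 1–5, van is impossible for A's vehicle.
That leaves bike.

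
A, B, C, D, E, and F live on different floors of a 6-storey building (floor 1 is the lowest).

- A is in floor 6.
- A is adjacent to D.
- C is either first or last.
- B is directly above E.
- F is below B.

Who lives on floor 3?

With clue 1, A is ruled out for floor 3.
With clues 1–2, D is ruled out for floor 3.
With clues 1–3, C is ruled out for floor 3.
With clues 1–4, F is ruled out for floor 3.
With clues 1–5, B is ruled out for floor 3.
So floor 3 is E.

E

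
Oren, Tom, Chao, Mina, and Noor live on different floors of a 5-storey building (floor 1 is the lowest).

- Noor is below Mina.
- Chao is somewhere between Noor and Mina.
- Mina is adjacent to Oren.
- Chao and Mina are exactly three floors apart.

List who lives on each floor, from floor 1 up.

Noor, Chao, Tom, Oren, Mina

From clue 1: Mina is in {2,3,4,5}.
From clues 1–2: Chao is in {2,3,4}.
From clues 1–3: Chao is in {2,3}.
From clues 1–4: Noor → floor 1, Chao → floor 2, Tom → floor 3, Oren → floor 4, Mina → floor 5.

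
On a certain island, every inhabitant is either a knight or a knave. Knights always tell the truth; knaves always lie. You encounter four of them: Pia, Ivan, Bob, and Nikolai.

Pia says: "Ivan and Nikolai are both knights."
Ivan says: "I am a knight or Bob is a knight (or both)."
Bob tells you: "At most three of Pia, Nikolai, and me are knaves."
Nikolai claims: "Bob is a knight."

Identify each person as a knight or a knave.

Pia: knight, Ivan: knight, Bob: knight, Nikolai: knight

Regardless of anyone's role, Bob's statement is true, so Bob is a knight.
With that fixed, Nikolai's statement is true, so Nikolai is a knight.
With that fixed, Ivan's statement is true, so Ivan is a knight.
With that fixed, Pia's statement is true, so Pia is a knight.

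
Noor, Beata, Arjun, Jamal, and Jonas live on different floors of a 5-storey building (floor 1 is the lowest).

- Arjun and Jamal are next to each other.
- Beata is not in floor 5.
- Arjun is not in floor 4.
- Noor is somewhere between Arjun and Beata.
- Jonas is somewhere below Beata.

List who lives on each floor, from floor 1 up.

From clues 1–2: Beata is in {1,2,3,4}.
From clues 1–4: Noor is in {2,3}.
From clues 1–5: Jonas → floor 1, Beata → floor 2, Noor → floor 3, Jamal → floor 4, Arjun → floor 5.

Jonas, Beata, Noor, Jamal, Arjun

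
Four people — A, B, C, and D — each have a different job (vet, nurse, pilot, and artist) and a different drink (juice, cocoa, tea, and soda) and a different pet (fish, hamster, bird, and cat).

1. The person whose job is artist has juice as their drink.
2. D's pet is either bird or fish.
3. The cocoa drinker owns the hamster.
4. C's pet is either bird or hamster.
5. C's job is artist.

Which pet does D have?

fish

With clues 1–2, cat and hamster are impossible for D's pet.
With clues 1–5, bird is impossible for D's pet.
That leaves fish.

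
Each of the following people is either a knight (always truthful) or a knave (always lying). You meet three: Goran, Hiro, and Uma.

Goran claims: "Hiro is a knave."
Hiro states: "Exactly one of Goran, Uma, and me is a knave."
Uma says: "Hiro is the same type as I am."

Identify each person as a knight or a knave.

Consider Goran. Suppose Goran is a knight.
Then no assignment of the remaining roles makes every statement match its speaker's type — contradiction.
So Goran is a knave.
Consider Hiro. Suppose Hiro is a knave.
Then Goran's statement comes out true, contradicting Goran being a knave.
So Hiro is a knight.
Consider Uma. Suppose Uma is a knave.
Then Hiro's statement comes out false, contradicting Hiro being a knight.
So Uma is a knight.

Goran: knave, Hiro: knight, Uma: knight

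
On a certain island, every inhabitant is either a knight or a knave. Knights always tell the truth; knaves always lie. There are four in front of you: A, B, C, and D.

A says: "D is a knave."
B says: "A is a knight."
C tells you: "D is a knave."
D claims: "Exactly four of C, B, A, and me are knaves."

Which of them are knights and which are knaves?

Consider A. Suppose A is a knave.
Then no assignment of the remaining roles makes every statement match its speaker's type — contradiction.
So A is a knight.
With that fixed, B's statement is true, so B is a knight.
With that fixed, D's statement is false, so D is a knave.
With that fixed, C's statement is true, so C is a knight.

A: knight, B: knight, C: knight, D: knave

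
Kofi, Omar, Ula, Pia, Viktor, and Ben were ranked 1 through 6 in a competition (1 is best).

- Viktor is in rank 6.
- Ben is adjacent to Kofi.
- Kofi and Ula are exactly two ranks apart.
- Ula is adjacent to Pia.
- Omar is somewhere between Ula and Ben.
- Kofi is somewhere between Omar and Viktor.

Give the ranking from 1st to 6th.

From clue 1: Viktor → rank 6.
From clues 1–2: Kofi is in {1,2,3,4,5}.
From clues 1–4: Omar is in {1,3,5}.
From clues 1–5: Omar → rank 3.
From clues 1–6: Pia → rank 1, Ula → rank 2, Kofi → rank 4, Ben → rank 5.

Pia, Ula, Omar, Kofi, Ben, Viktor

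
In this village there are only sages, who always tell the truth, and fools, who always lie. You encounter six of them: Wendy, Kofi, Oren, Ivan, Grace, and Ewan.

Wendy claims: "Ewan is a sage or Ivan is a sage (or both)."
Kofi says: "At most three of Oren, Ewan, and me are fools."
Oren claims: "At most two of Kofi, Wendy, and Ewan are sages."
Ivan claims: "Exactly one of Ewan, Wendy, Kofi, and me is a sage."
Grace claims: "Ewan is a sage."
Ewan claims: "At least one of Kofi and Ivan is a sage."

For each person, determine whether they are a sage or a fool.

Wendy: sage, Kofi: sage, Oren: fool, Ivan: fool, Grace: sage, Ewan: sage

Regardless of anyone's role, Kofi's statement is true, so Kofi is a sage.
With that fixed, Ewan's statement is true, so Ewan is a sage.
With that fixed, Wendy's statement is true, so Wendy is a sage.
With that fixed, Oren's statement is false, so Oren is a fool.
With that fixed, Ivan's statement is false, so Ivan is a fool.
With that fixed, Grace's statement is true, so Grace is a sage.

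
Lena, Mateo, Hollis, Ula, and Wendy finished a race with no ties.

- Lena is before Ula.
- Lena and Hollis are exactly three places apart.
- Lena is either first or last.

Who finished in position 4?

Hollis

With clues 1–3, Lena, Mateo, Ula, and Wendy are ruled out for place 4.
So place 4 is Hollis.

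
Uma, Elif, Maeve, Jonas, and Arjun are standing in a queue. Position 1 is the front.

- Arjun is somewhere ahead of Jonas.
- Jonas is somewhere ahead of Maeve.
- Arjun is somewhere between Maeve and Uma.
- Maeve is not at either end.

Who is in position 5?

Elif

With clue 1, Arjun is ruled out for position 5.
With clues 1–2, Jonas is ruled out for position 5.
With clues 1–3, Uma is ruled out for position 5.
With clues 1–4, Maeve is ruled out for position 5.
So position 5 is Elif.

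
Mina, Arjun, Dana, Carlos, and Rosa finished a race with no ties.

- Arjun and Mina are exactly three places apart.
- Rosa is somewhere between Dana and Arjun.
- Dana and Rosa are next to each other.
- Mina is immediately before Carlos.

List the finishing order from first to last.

Arjun, Rosa, Dana, Mina, Carlos

From clue 1: Mina is in {1,2,4,5}.
From clues 1–2: Rosa is in {2,3,4}.
From clues 1–3: Carlos is in {1,5}.
From clues 1–4: Arjun → place 1, Rosa → place 2, Dana → place 3, Mina → place 4, Carlos → place 5.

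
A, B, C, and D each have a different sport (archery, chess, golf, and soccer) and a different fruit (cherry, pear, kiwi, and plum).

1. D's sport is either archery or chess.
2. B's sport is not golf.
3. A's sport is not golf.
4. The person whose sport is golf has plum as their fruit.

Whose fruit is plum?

C

With clues 1–4, A, B, and D are impossible for the one with fruit plum.
That leaves C.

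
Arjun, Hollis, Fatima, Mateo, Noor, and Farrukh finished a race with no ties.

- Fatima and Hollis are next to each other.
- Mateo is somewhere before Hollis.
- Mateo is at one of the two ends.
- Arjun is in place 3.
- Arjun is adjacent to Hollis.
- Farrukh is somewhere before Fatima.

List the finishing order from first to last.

Mateo, Farrukh, Arjun, Hollis, Fatima, Noor

From clues 1–2: Mateo is in {1,2,3,4}.
From clues 1–3: Mateo → place 1.
From clues 1–4: Arjun → place 3.
From clues 1–5: Hollis → place 4, Fatima → place 5.
From clues 1–6: Farrukh → place 2, Noor → place 6.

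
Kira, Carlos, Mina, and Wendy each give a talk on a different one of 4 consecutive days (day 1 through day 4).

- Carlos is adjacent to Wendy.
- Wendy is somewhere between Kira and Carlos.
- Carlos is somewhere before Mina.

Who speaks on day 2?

With clues 1–3, Carlos, Kira, and Mina are ruled out for day 2.
So day 2 is Wendy.

Wendy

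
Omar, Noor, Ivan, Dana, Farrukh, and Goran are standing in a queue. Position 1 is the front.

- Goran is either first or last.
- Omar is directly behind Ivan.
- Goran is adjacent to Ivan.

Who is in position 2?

Ivan

With clue 1, Goran is ruled out for position 2.
With clues 1–3, Dana, Farrukh, Noor, and Omar are ruled out for position 2.
So position 2 is Ivan.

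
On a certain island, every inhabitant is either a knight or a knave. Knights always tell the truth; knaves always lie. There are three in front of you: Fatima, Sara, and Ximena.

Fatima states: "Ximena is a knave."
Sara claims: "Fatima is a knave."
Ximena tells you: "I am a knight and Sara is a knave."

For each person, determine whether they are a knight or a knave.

Consider Fatima. Suppose Fatima is a knave.
Then no assignment of the remaining roles makes every statement match its speaker's type — contradiction.
So Fatima is a knight.
With that fixed, Sara's statement is false, so Sara is a knave.
Consider Ximena. Suppose Ximena is a knight.
Then Fatima's statement comes out false, contradicting Fatima being a knight.
So Ximena is a knave.

Fatima: knight, Sara: knave, Ximena: knave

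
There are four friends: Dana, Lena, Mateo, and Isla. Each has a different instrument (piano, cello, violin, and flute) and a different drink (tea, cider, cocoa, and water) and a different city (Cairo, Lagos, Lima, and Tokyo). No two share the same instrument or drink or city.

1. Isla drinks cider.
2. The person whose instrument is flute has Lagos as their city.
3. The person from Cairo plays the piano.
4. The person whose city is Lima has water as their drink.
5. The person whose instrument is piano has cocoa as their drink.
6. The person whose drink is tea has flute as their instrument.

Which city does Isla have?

With clues 1–4, Lima is impossible for Isla's city.
With clues 1–5, Cairo is impossible for Isla's city.
With clues 1–6, Lagos is impossible for Isla's city.
That leaves Tokyo.

Tokyo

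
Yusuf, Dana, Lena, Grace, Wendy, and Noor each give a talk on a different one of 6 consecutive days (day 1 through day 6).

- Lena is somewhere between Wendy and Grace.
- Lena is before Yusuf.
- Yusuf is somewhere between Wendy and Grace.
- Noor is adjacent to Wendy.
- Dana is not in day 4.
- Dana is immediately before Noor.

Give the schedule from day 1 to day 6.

From clue 1: Lena is in {2,3,4,5}.
From clues 1–2: Lena is in {2,3,4}.
From clues 1–3: Yusuf is in {3,4,5}.
From clues 1–6: Dana → day 1, Noor → day 2, Wendy → day 3, Lena → day 4, Yusuf → day 5, Grace → day 6.

Dana, Noor, Wendy, Lena, Yusuf, Grace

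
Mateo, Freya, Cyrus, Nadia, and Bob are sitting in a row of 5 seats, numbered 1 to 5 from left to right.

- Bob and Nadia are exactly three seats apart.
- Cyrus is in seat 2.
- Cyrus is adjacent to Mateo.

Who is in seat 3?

With clue 1, Bob and Nadia are ruled out for seat 3.
With clues 1–2, Cyrus is ruled out for seat 3.
With clues 1–3, Freya is ruled out for seat 3.
So seat 3 is Mateo.

Mateo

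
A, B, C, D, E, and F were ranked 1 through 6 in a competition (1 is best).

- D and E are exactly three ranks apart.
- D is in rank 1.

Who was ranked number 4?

With clues 1–2, A, B, C, D, and F are ruled out for rank 4.
So rank 4 is E.

E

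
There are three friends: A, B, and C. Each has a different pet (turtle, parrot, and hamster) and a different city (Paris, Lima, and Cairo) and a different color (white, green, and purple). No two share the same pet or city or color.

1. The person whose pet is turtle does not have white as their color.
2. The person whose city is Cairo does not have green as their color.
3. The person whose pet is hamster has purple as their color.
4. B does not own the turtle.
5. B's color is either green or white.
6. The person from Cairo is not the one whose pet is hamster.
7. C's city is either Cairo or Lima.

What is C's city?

With clues 1–6, Cairo is impossible for C's city.
With clues 1–7, Paris is impossible for C's city.
That leaves Lima.

Lima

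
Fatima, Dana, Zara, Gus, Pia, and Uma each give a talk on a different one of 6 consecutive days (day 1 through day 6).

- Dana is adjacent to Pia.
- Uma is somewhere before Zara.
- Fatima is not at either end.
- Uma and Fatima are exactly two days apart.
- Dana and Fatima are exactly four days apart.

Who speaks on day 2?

With clues 1–4, Fatima is ruled out for day 2.
With clues 1–5, Dana, Gus, Uma, and Zara are ruled out for day 2.
So day 2 is Pia.

Pia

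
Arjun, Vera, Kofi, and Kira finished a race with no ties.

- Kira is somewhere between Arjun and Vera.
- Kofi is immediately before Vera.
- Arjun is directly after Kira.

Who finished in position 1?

With clue 1, Kira is ruled out for place 1.
With clues 1–2, Vera is ruled out for place 1.
With clues 1–3, Arjun is ruled out for place 1.
So place 1 is Kofi.

Kofi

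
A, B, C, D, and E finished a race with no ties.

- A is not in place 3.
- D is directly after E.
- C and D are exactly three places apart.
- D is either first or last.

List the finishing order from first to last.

From clue 1: A is in {1,2,4,5}.
From clues 1–3: B is in {2,3,5}.
From clues 1–4: A → place 1, C → place 2, B → place 3, E → place 4, D → place 5.

A, C, B, E, D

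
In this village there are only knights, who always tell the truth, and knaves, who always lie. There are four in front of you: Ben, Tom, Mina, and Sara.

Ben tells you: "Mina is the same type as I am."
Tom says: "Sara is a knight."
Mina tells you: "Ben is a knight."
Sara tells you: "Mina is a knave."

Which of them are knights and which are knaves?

Consider Ben. Suppose Ben is a knave.
Then no assignment of the remaining roles makes every statement match its speaker's type — contradiction.
So Ben is a knight.
With that fixed, Mina's statement is true, so Mina is a knight.
With that fixed, Sara's statement is false, so Sara is a knave.
With that fixed, Tom's statement is false, so Tom is a knave.

Ben: knight, Tom: knave, Mina: knight, Sara: knave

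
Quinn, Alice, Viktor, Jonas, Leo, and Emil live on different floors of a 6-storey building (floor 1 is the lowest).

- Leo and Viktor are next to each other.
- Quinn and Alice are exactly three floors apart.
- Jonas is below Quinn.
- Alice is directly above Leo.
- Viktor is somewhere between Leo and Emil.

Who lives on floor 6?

Alice

With clues 1–3, Jonas is ruled out for floor 6.
With clues 1–4, Leo and Viktor are ruled out for floor 6.
With clues 1–5, Emil and Quinn are ruled out for floor 6.
So floor 6 is Alice.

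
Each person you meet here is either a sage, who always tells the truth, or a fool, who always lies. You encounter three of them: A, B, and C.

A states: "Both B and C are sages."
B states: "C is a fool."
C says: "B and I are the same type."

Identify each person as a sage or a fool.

Consider A. Suppose A is a sage.
Then no assignment of the remaining roles makes every statement match its speaker's type — contradiction.
So A is a fool.
Consider B. Suppose B is a fool.
Then whichever role C has, C's statement has the wrong truth value — contradiction.
So B is a sage.
Consider C. Suppose C is a sage.
Then A's statement comes out true, contradicting A being a fool.
So C is a fool.

A: fool, B: sage, C: fool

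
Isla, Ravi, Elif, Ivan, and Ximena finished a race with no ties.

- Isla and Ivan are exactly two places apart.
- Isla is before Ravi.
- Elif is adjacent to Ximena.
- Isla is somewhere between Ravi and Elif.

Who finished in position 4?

Ravi

With clues 1–3, Isla and Ivan are ruled out for place 4.
With clues 1–4, Elif and Ximena are ruled out for place 4.
So place 4 is Ravi.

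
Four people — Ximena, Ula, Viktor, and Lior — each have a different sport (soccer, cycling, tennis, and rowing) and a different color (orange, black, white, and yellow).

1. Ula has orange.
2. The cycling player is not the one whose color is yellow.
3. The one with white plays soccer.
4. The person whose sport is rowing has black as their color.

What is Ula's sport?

With clues 1–3, soccer is impossible for Ula's sport.
With clues 1–4, rowing and tennis are impossible for Ula's sport.
That leaves cycling.

cycling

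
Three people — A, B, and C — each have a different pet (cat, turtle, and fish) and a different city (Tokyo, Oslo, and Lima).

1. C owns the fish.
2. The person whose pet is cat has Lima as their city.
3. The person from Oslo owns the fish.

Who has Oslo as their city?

With clues 1–3, A and B are impossible for the one with city Oslo.
That leaves C.

C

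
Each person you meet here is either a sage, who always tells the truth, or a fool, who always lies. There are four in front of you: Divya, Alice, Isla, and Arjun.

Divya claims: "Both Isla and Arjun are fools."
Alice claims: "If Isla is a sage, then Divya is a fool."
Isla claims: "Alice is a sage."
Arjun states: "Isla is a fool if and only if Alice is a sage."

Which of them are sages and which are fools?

Divya: fool, Alice: sage, Isla: sage, Arjun: fool

Consider Divya. Suppose Divya is a sage.
Then no assignment of the remaining roles makes every statement match its speaker's type — contradiction.
So Divya is a fool.
With that fixed, Alice's statement is true, so Alice is a sage.
With that fixed, Isla's statement is true, so Isla is a sage.
With that fixed, Arjun's statement is false, so Arjun is a fool.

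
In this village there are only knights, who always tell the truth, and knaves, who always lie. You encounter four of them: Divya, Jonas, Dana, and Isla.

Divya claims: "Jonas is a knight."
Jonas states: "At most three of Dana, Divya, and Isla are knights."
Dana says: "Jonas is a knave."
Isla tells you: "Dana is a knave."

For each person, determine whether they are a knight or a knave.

Divya: knight, Jonas: knight, Dana: knave, Isla: knight

Regardless of anyone's role, Jonas's statement is true, so Jonas is a knight.
With that fixed, Dana's statement is false, so Dana is a knave.
With that fixed, Isla's statement is true, so Isla is a knight.
With that fixed, Divya's statement is true, so Divya is a knight.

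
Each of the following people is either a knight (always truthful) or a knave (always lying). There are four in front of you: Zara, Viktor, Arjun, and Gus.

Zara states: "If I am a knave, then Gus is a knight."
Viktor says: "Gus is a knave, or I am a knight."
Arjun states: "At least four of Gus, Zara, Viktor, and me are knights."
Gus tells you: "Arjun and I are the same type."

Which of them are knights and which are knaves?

Consider Zara. Suppose Zara is a knave.
Then no assignment of the remaining roles makes every statement match its speaker's type — contradiction.
So Zara is a knight.
Consider Viktor. Suppose Viktor is a knave.
Then no assignment of the remaining roles makes every statement match its speaker's type — contradiction.
So Viktor is a knight.
Consider Arjun. Suppose Arjun is a knave.
Then whichever role Gus has, Gus's statement has the wrong truth value — contradiction.
So Arjun is a knight.
Consider Gus. Suppose Gus is a knave.
Then Arjun's statement comes out false, contradicting Arjun being a knight.
So Gus is a knight.

Zara: knight, Viktor: knight, Arjun: knight, Gus: knight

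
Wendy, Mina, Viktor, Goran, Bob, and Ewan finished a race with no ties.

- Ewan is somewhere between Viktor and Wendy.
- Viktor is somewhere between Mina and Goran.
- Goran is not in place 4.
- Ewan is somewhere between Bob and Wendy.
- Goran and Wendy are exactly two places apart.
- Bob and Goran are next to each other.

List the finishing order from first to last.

Wendy, Ewan, Goran, Bob, Viktor, Mina

From clue 1: Ewan is in {2,3,4,5}.
From clues 1–2: Viktor is in {2,3,4,5}.
From clues 1–4: Wendy is in {1,2,5,6}.
From clues 1–5: Wendy → place 1, Ewan → place 2, Goran → place 3.
From clues 1–6: Bob → place 4, Viktor → place 5, Mina → place 6.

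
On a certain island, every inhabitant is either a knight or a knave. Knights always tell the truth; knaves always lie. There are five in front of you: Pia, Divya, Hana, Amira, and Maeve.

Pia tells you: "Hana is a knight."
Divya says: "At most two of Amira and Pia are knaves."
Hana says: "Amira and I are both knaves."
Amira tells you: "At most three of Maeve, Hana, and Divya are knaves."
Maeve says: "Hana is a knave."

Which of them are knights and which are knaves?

Regardless of anyone's role, Divya's statement is true, so Divya is a knight.
With that fixed, Amira's statement is true, so Amira is a knight.
With that fixed, Hana's statement is false, so Hana is a knave.
With that fixed, Maeve's statement is true, so Maeve is a knight.
With that fixed, Pia's statement is false, so Pia is a knave.

Pia: knave, Divya: knight, Hana: knave, Amira: knight, Maeve: knight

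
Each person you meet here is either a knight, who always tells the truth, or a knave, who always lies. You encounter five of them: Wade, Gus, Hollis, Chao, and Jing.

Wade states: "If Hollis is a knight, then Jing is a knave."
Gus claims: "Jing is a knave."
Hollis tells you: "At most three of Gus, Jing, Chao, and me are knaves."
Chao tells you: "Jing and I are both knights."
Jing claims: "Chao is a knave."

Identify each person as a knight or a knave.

Consider Wade. Suppose Wade is a knight.
Then no assignment of the remaining roles makes every statement match its speaker's type — contradiction.
So Wade is a knave.
Consider Gus. Suppose Gus is a knight.
Then no assignment of the remaining roles makes every statement match its speaker's type — contradiction.
So Gus is a knave.
Consider Hollis. Suppose Hollis is a knave.
Then Wade's statement comes out true, contradicting Wade being a knave.
So Hollis is a knight.
Consider Chao. Suppose Chao is a knight.
Then no assignment of the remaining roles makes every statement match its speaker's type — contradiction.
So Chao is a knave.
With that fixed, Jing's statement is true, so Jing is a knight.

Wade: knave, Gus: knave, Hollis: knight, Chao: knave, Jing: knight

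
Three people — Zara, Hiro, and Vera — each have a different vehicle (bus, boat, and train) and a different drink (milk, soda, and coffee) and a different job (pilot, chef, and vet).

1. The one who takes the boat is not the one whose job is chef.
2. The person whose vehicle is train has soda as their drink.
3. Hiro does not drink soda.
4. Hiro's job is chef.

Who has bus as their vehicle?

Hiro

With clues 1–4, Vera and Zara are impossible for the one with vehicle bus.
That leaves Hiro.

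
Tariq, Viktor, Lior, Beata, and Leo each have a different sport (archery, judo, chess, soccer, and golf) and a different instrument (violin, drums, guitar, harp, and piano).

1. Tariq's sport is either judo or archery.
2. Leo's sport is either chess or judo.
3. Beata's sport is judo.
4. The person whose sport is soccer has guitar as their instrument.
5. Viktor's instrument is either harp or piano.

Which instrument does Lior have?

guitar

With clues 1–5, drums, harp, piano, and violin are impossible for Lior's instrument.
That leaves guitar.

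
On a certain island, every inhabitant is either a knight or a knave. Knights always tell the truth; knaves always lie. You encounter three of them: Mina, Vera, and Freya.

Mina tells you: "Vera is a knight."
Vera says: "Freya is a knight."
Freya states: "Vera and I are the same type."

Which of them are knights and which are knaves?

Mina: knight, Vera: knight, Freya: knight

Consider Mina. Suppose Mina is a knave.
Then no assignment of the remaining roles makes every statement match its speaker's type — contradiction.
So Mina is a knight.
Consider Vera. Suppose Vera is a knave.
Then Mina's statement comes out false, contradicting Mina being a knight.
So Vera is a knight.
Consider Freya. Suppose Freya is a knave.
Then Vera's statement comes out false, contradicting Vera being a knight.
So Freya is a knight.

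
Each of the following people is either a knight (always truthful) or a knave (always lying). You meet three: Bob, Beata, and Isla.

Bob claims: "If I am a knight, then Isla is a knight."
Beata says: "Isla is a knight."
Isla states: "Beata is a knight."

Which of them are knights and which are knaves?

Bob: knight, Beata: knight, Isla: knight

Consider Bob. Suppose Bob is a knave.
Then Bob's own statement would have to be false, but it can't be — contradiction.
So Bob is a knight.
Consider Beata. Suppose Beata is a knave.
Then no assignment of the remaining roles makes every statement match its speaker's type — contradiction.
So Beata is a knight.
With that fixed, Isla's statement is true, so Isla is a knight.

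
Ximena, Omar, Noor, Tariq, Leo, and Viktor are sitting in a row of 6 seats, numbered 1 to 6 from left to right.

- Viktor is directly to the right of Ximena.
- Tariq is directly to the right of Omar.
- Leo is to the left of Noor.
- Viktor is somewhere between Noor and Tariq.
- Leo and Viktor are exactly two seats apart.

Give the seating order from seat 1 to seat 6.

From clue 1: Ximena is in {1,2,3,4,5}.
From clues 1–3: Noor is in {2,4,6}.
From clues 1–4: Ximena is in {3,4}.
From clues 1–5: Omar → seat 1, Tariq → seat 2, Leo → seat 3, Ximena → seat 4, Viktor → seat 5, Noor → seat 6.

Omar, Tariq, Leo, Ximena, Viktor, Noor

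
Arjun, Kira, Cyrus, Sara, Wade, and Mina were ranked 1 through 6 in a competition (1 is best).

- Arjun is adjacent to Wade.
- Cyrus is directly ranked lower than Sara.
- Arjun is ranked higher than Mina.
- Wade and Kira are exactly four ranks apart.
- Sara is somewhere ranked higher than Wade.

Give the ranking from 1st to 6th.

Kira, Sara, Cyrus, Arjun, Wade, Mina

From clues 1–2: Cyrus is in {2,3,4,5,6}.
From clues 1–3: Mina is in {3,4,5,6}.
From clues 1–4: Arjun is in {1,2,4}.
From clues 1–5: Kira → rank 1, Sara → rank 2, Cyrus → rank 3, Arjun → rank 4, Wade → rank 5, Mina → rank 6.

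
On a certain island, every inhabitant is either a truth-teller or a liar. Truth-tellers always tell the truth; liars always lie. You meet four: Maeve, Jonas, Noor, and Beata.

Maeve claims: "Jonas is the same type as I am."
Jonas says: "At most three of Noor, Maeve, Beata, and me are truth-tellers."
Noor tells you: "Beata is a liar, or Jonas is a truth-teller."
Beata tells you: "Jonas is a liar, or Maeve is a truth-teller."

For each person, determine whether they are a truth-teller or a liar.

Consider Maeve. Suppose Maeve is a truth-teller.
Then no assignment of the remaining roles makes every statement match its speaker's type — contradiction.
So Maeve is a liar.
With that fixed, Jonas's statement is true, so Jonas is a truth-teller.
With that fixed, Noor's statement is true, so Noor is a truth-teller.
With that fixed, Beata's statement is false, so Beata is a liar.

Maeve: liar, Jonas: truth-teller, Noor: truth-teller, Beata: liar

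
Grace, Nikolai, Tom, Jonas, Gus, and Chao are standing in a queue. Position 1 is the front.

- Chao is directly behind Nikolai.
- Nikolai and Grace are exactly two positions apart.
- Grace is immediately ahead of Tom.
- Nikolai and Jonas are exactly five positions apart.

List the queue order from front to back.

From clue 1: Nikolai is in {1,2,3,4,5}.
From clues 1–3: Jonas is in {1,2,5,6}.
From clues 1–4: Nikolai → position 1, Chao → position 2, Grace → position 3, Tom → position 4, Gus → position 5, Jonas → position 6.

Nikolai, Chao, Grace, Tom, Gus, Jonas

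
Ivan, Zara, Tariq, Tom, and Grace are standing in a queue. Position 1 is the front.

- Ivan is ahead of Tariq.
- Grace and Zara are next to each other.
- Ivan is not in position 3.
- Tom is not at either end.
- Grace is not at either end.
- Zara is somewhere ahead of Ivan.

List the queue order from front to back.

From clue 1: Ivan is in {1,2,3,4}.
From clues 1–3: Ivan is in {1,2,4}.
From clues 1–4: Ivan is in {1,4}.
From clues 1–6: Zara → position 1, Grace → position 2, Tom → position 3, Ivan → position 4, Tariq → position 5.

Zara, Grace, Tom, Ivan, Tariq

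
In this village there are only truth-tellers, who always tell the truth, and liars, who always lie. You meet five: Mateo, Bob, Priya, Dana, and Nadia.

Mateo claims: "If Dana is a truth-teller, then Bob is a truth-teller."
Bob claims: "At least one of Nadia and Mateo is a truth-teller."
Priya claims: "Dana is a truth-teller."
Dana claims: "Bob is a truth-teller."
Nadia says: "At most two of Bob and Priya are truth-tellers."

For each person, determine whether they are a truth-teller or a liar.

Mateo: truth-teller, Bob: truth-teller, Priya: truth-teller, Dana: truth-teller, Nadia: truth-teller

Regardless of anyone's role, Nadia's statement is true, so Nadia is a truth-teller.
With that fixed, Bob's statement is true, so Bob is a truth-teller.
With that fixed, Dana's statement is true, so Dana is a truth-teller.
With that fixed, Mateo's statement is true, so Mateo is a truth-teller.
With that fixed, Priya's statement is true, so Priya is a truth-teller.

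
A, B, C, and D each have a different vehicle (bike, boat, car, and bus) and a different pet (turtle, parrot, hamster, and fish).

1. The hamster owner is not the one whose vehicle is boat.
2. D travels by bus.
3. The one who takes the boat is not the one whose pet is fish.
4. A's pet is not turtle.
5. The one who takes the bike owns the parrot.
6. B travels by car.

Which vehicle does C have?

With clues 1–2, bus is impossible for C's vehicle.
With clues 1–6, bike and car are impossible for C's vehicle.
That leaves boat.

boat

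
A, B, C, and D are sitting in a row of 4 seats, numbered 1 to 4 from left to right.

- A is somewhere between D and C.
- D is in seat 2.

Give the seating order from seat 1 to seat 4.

From clue 1: A is in {2,3}.
From clues 1–2: B → seat 1, D → seat 2, A → seat 3, C → seat 4.

B, D, A, C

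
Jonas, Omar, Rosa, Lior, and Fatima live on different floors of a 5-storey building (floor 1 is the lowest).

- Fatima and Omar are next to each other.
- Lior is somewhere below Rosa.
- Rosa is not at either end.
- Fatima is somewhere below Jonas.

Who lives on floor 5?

Jonas

With clues 1–2, Lior is ruled out for floor 5.
With clues 1–3, Rosa is ruled out for floor 5.
With clues 1–4, Fatima and Omar are ruled out for floor 5.
So floor 5 is Jonas.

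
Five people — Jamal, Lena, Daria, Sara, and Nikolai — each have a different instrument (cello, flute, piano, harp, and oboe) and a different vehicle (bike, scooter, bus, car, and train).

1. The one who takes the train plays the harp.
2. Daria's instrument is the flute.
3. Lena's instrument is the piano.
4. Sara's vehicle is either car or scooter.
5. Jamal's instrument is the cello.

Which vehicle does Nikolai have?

train

With clues 1–5, bike, bus, car, and scooter are impossible for Nikolai's vehicle.
That leaves train.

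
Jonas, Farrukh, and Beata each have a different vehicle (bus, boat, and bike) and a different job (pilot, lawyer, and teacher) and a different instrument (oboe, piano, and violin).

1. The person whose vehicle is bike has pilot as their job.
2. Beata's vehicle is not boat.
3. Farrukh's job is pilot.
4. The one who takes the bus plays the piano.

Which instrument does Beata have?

With clues 1–4, oboe and violin are impossible for Beata's instrument.
That leaves piano.

piano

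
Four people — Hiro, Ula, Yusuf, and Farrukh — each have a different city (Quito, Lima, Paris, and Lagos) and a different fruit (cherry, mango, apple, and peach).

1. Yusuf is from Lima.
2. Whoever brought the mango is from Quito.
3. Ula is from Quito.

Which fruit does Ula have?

mango

With clues 1–3, apple, cherry, and peach are impossible for Ula's fruit.
That leaves mango.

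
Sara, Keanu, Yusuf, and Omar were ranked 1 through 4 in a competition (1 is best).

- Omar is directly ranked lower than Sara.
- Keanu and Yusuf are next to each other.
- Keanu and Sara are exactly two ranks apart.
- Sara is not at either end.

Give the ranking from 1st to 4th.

Keanu, Yusuf, Sara, Omar

From clue 1: Sara is in {1,2,3}.
From clues 1–2: Sara is in {1,3}.
From clues 1–4: Keanu → rank 1, Yusuf → rank 2, Sara → rank 3, Omar → rank 4.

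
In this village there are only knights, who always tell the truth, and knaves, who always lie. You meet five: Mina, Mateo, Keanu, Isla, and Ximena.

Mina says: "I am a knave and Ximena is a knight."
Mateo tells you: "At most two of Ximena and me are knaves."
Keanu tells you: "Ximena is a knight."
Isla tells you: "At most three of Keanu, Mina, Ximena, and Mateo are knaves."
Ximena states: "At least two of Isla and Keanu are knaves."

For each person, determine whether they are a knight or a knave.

Mina: knave, Mateo: knight, Keanu: knave, Isla: knight, Ximena: knave

Regardless of anyone's role, Mateo's statement is true, so Mateo is a knight.
With that fixed, Isla's statement is true, so Isla is a knight.
With that fixed, Ximena's statement is false, so Ximena is a knave.
With that fixed, Mina's statement is false, so Mina is a knave.
With that fixed, Keanu's statement is false, so Keanu is a knave.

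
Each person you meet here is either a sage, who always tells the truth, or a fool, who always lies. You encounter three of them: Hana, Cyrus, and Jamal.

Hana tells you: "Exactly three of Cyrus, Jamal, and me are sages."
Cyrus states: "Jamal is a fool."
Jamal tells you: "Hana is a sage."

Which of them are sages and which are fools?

Hana: fool, Cyrus: sage, Jamal: fool

Consider Hana. Suppose Hana is a sage.
Then no assignment of the remaining roles makes every statement match its speaker's type — contradiction.
So Hana is a fool.
With that fixed, Jamal's statement is false, so Jamal is a fool.
With that fixed, Cyrus's statement is true, so Cyrus is a sage.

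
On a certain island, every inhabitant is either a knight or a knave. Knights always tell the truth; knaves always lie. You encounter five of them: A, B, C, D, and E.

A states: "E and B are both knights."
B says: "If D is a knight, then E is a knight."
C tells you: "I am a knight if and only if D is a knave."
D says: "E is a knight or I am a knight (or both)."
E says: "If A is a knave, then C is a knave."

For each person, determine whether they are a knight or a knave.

A: knave, B: knight, C: knight, D: knave, E: knave

Consider A. Suppose A is a knight.
Then no assignment of the remaining roles makes every statement match its speaker's type — contradiction.
So A is a knave.
Consider B. Suppose B is a knave.
Then no assignment of the remaining roles makes every statement match its speaker's type — contradiction.
So B is a knight.
Consider C. Suppose C is a knave.
Then no assignment of the remaining roles makes every statement match its speaker's type — contradiction.
So C is a knight.
With that fixed, E's statement is false, so E is a knave.
Consider D. Suppose D is a knight.
Then B's statement comes out false, contradicting B being a knight.
So D is a knave.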